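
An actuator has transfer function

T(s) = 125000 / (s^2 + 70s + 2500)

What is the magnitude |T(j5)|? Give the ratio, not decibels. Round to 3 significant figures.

At s = jω = j5:
quadratic: (j5)² + 70·j5 + 2500 = 2475 + j350 → |·| ≈ 2499.6, ∠ ≈ 8.05°
|T| = 125000 / 2499.6 ≈ 50.008

50.0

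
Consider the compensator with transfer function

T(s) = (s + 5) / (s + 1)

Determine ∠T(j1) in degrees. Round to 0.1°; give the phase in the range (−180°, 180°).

Substitute s = j1:
Numerator: (j1) + 5 = 5 + j1
Denominator: (j1) + 1 = 1 + j1
|N| = √(5² + 1²) ≈ 5.099, ∠N ≈ 11.31°
|D| = √(1² + 1²) ≈ 1.4142, ∠D ≈ 45.00°
∠T = 11.31° − 45.00° = -33.69°

-33.7°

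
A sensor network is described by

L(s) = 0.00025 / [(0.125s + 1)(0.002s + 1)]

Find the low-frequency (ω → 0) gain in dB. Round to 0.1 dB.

-72.0 dB

L(0) = 0.00025 · 1 / 1 = 0.00025
20 log₁₀(0.00025) ≈ -72.04 dB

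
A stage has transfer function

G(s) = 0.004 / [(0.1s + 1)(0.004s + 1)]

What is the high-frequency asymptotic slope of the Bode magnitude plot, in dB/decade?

-40 dB/decade

Each pole contributes −20 dB/decade at high frequency; each zero contributes +20 dB/decade.
Net: 0 zero(s) − 2 pole(s) → -40 dB/decade.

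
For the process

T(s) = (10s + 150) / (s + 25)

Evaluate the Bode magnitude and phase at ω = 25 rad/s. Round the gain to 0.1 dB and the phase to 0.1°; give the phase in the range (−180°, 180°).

Substitute s = j25:
Numerator: 10(j25) + 150 = 150 + j250
Denominator: (j25) + 25 = 25 + j25
|N| = √(150² + 250²) ≈ 291.55, ∠N ≈ 59.04°
|D| = √(25² + 25²) ≈ 35.355, ∠D ≈ 45.00°
|T| = 291.55 / 35.355 ≈ 8.2464
Gain = 20 log₁₀(8.2464) ≈ 18.33 dB
∠T = 59.04° − 45.00° = 14.04°

18.3 dB, 14.0°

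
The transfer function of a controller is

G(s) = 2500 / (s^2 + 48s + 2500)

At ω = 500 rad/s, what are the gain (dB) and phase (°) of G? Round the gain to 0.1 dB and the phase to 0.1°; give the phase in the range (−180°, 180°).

At s = jω = j500:
quadratic: (j500)² + 48·j500 + 2500 = -247500 + j24000 → |·| ≈ 2.4866e+05, ∠ ≈ 174.46°
|G| = 2500 / 2.4866e+05 ≈ 0.010054
Gain = 20 log₁₀(0.010054) ≈ -39.95 dB
∠G = 0.00° − 174.46° = -174.46°

-40.0 dB, -174.5°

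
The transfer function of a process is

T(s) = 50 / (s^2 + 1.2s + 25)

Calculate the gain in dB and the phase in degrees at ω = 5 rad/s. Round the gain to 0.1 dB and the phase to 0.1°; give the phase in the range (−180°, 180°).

18.4 dB, -90.0°

At s = jω = j5:
quadratic: (j5)² + 1.2·j5 + 25 = 0 + j6 → |·| ≈ 6, ∠ ≈ 90.00°
|T| = 50 / 6 ≈ 8.3333
Gain = 20 log₁₀(8.3333) ≈ 18.42 dB
∠T = 0.00° − 90.00° = -90.00°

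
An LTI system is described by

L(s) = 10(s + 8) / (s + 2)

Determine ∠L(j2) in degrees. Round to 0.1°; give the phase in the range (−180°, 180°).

-31.0°

At s = jω = j2:
zero (s+8): 8 + j2 → |·| = √(8²+2²) = √68 ≈ 8.2462, ∠ = arctan(2/8) ≈ 14.04°
pole (s+2): 2 + j2 → |·| = √(2²+2²) = √8 ≈ 2.8284, ∠ = arctan(2/2) ≈ 45.00°
∠L = 14.04° − 45.00° = -30.96°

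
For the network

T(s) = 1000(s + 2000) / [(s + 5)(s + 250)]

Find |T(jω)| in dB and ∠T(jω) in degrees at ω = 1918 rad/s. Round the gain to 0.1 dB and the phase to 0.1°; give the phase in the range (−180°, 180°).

At s = jω = j1918:
zero (s+2000): 2000 + j1918 → |·| = √(2000²+1918²) = √7678724 ≈ 2771.1, ∠ = arctan(1918/2000) ≈ 43.80°
pole (s+5): 5 + j1918 → |·| = √(5²+1918²) = √3678749 ≈ 1918, ∠ = arctan(1918/5) ≈ 89.85°
pole (s+250): 250 + j1918 → |·| = √(250²+1918²) = √3741224 ≈ 1934.2, ∠ = arctan(1918/250) ≈ 82.57°
|T| = 1000 · 2771.1 / 3.7098e+06 ≈ 0.74697
Gain = 20 log₁₀(0.74697) ≈ -2.53 dB
∠T = 43.80° − 172.42° = -128.62°

-2.5 dB, -128.6°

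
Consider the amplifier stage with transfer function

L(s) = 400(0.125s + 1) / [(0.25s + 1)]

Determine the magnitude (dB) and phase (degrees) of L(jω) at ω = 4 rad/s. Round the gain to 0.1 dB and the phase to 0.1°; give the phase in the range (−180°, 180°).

50.0 dB, -18.4°

At ω = 4 rad/s:
zero (1 + j4·0.125) = 1 + j0.5 → |·| ≈ 1.118, ∠ ≈ 26.57°
pole (1 + j4·0.25) = 1 + j1 → |·| ≈ 1.4142, ∠ ≈ 45.00°
|L| = 400 · 1.118 / (1.4142) ≈ 316.22
Gain = 20 log₁₀(316.22) ≈ 50.00 dB
∠L = (26.57°) − (45.00°) = -18.43°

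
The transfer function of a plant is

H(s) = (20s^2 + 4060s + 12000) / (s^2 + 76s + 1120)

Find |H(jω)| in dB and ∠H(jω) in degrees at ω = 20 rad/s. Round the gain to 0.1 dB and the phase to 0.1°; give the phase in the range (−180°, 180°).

33.7 dB, 22.5°

Substitute s = j20:
Numerator: 20(j20)^2 + 4060(j20) + 12000 = 4000 + j81200
Denominator: (j20)^2 + 76(j20) + 1120 = 720 + j1520
|N| = √(4000² + 81200²) ≈ 81298, ∠N ≈ 87.18°
|D| = √(720² + 1520²) ≈ 1681.9, ∠D ≈ 64.65°
|H| = 81298 / 1681.9 ≈ 48.337
Gain = 20 log₁₀(48.337) ≈ 33.69 dB
∠H = 87.18° − 64.65° = 22.53°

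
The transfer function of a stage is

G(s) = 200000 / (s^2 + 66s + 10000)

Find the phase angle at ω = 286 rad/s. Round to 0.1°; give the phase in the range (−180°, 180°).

At s = jω = j286:
quadratic: (j286)² + 66·j286 + 10000 = -71796 + j18876 → |·| ≈ 74236, ∠ ≈ 165.27°
∠G = 0.00° − 165.27° = -165.27°

-165.3°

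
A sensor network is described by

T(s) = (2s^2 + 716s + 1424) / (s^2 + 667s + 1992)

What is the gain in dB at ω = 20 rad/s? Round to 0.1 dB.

Substitute s = j20:
Numerator: 2(j20)^2 + 716(j20) + 1424 = 624 + j14320
Denominator: (j20)^2 + 667(j20) + 1992 = 1592 + j13340
|N| = √(624² + 14320²) ≈ 14334, ∠N ≈ 87.50°
|D| = √(1592² + 13340²) ≈ 13435, ∠D ≈ 83.19°
|T| = 14334 / 13435 ≈ 1.0669
Gain = 20 log₁₀(1.0669) ≈ 0.56 dB

0.6 dB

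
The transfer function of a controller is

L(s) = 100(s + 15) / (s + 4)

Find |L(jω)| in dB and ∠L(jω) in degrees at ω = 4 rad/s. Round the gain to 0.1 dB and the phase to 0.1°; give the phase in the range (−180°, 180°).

At s = jω = j4:
zero (s+15): 15 + j4 → |·| = √(15²+4²) = √241 ≈ 15.524, ∠ = arctan(4/15) ≈ 14.93°
pole (s+4): 4 + j4 → |·| = √(4²+4²) = √32 ≈ 5.6569, ∠ = arctan(4/4) ≈ 45.00°
|L| = 100 · 15.524 / 5.6569 ≈ 274.43
Gain = 20 log₁₀(274.43) ≈ 48.77 dB
∠L = 14.93° − 45.00° = -30.07°

48.8 dB, -30.1°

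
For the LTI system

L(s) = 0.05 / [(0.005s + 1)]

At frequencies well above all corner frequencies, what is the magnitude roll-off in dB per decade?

Each pole contributes −20 dB/decade at high frequency; each zero contributes +20 dB/decade.
Net: 0 zero(s) − 1 pole(s) → -20 dB/decade.

-20 dB/decade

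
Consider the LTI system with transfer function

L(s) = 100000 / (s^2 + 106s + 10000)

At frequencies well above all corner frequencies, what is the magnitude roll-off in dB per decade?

Each pole contributes −20 dB/decade at high frequency; each zero contributes +20 dB/decade.
Net: 0 zero(s) − 2 pole(s) → -40 dB/decade.

-40 dB/decade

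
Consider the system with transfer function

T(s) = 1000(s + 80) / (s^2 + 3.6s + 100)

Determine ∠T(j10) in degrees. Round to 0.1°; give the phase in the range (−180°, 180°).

At s = jω = j10:
zero (s+80): 80 + j10 → |·| = √(80²+10²) = √6500 ≈ 80.623, ∠ = arctan(10/80) ≈ 7.13°
quadratic: (j10)² + 3.6·j10 + 100 = 0 + j36 → |·| ≈ 36, ∠ ≈ 90.00°
∠T = 7.13° − 90.00° = -82.87°

-82.9°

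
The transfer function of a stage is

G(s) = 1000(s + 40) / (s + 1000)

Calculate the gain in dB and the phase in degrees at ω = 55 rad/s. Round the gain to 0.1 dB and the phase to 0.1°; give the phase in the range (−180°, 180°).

At s = jω = j55:
zero (s+40): 40 + j55 → |·| = √(40²+55²) = √4625 ≈ 68.007, ∠ = arctan(55/40) ≈ 53.97°
pole (s+1000): 1000 + j55 → |·| = √(1000²+55²) = √1003025 ≈ 1001.5, ∠ = arctan(55/1000) ≈ 3.15°
|G| = 1000 · 68.007 / 1001.5 ≈ 67.905
Gain = 20 log₁₀(67.905) ≈ 36.64 dB
∠G = 53.97° − 3.15° = 50.82°

36.6 dB, 50.8°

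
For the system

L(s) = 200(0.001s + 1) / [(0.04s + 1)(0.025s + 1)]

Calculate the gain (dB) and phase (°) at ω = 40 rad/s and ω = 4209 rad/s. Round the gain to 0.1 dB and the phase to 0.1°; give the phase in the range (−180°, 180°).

ω = 40: 37.5 dB, -100.7°; ω = 4209: -26.2 dB, -102.5°

At ω = 40 rad/s:
zero (1 + j40·0.001) = 1 + j0.04 → |·| ≈ 1.0008, ∠ ≈ 2.29°
pole (1 + j40·0.04) = 1 + j1.6 → |·| ≈ 1.8868, ∠ ≈ 57.99°
pole (1 + j40·0.025) = 1 + j1 → |·| ≈ 1.4142, ∠ ≈ 45.00°
|L| = 200 · 1.0008 / (1.8868 · 1.4142) ≈ 75.014
Gain = 20 log₁₀(75.014) ≈ 37.50 dB
∠L = (2.29°) − (57.99° + 45.00°) = -100.70°

At ω = 4209 rad/s:
zero (1 + j4209·0.001) = 1 + j4.209 → |·| ≈ 4.3262, ∠ ≈ 76.64°
pole (1 + j4209·0.04) = 1 + j168.36 → |·| ≈ 168.36, ∠ ≈ 89.66°
pole (1 + j4209·0.025) = 1 + j105.225 → |·| ≈ 105.23, ∠ ≈ 89.46°
|L| = 200 · 4.3262 / (168.36 · 105.23) ≈ 0.048838
Gain = 20 log₁₀(0.048838) ≈ -26.22 dB
∠L = (76.64°) − (89.66° + 89.46°) = -102.48°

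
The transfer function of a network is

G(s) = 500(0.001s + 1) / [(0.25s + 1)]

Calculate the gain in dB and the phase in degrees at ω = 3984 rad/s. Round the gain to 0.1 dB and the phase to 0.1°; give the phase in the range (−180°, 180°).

At ω = 3984 rad/s:
zero (1 + j3984·0.001) = 1 + j3.984 → |·| ≈ 4.1076, ∠ ≈ 75.91°
pole (1 + j3984·0.25) = 1 + j996 → |·| ≈ 996, ∠ ≈ 89.94°
|G| = 500 · 4.1076 / (996) ≈ 2.062
Gain = 20 log₁₀(2.062) ≈ 6.29 dB
∠G = (75.91°) − (89.94°) = -14.03°

6.3 dB, -14.0°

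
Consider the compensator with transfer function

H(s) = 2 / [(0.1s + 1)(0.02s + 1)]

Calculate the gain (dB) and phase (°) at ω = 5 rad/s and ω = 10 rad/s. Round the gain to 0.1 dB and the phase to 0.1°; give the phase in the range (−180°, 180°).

ω = 5: 5.0 dB, -32.3°; ω = 10: 2.8 dB, -56.3°

At ω = 5 rad/s:
pole (1 + j5·0.1) = 1 + j0.5 → |·| ≈ 1.118, ∠ ≈ 26.57°
pole (1 + j5·0.02) = 1 + j0.1 → |·| ≈ 1.005, ∠ ≈ 5.71°
|H| = 2 · 1 / (1.118 · 1.005) ≈ 1.78
Gain = 20 log₁₀(1.78) ≈ 5.01 dB
∠H = (0°) − (26.57° + 5.71°) = -32.28°

At ω = 10 rad/s:
pole (1 + j10·0.1) = 1 + j1 → |·| ≈ 1.4142, ∠ ≈ 45.00°
pole (1 + j10·0.02) = 1 + j0.2 → |·| ≈ 1.0198, ∠ ≈ 11.31°
|H| = 2 · 1 / (1.4142 · 1.0198) ≈ 1.3868
Gain = 20 log₁₀(1.3868) ≈ 2.84 dB
∠H = (0°) − (45.00° + 11.31°) = -56.31°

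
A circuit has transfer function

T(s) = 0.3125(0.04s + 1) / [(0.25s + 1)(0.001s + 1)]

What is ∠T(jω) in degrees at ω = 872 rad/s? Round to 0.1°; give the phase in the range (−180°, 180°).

At ω = 872 rad/s:
zero (1 + j872·0.04) = 1 + j34.88 → |·| ≈ 34.894, ∠ ≈ 88.36°
pole (1 + j872·0.25) = 1 + j218 → |·| ≈ 218, ∠ ≈ 89.74°
pole (1 + j872·0.001) = 1 + j0.872 → |·| ≈ 1.3268, ∠ ≈ 41.09°
∠T = (88.36°) − (89.74° + 41.09°) = -42.47°

-42.5°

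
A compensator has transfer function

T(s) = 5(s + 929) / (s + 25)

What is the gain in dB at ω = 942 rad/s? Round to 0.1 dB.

16.9 dB

At s = jω = j942:
zero (s+929): 929 + j942 → |·| = √(929²+942²) = √1750405 ≈ 1323, ∠ = arctan(942/929) ≈ 45.40°
pole (s+25): 25 + j942 → |·| = √(25²+942²) = √887989 ≈ 942.33, ∠ = arctan(942/25) ≈ 88.48°
|T| = 5 · 1323 / 942.33 ≈ 7.0198
Gain = 20 log₁₀(7.0198) ≈ 16.93 dB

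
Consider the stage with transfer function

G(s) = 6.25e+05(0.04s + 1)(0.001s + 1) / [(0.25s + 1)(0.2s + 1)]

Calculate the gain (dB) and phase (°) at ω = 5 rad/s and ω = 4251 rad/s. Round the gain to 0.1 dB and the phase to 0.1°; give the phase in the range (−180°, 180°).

At ω = 5 rad/s:
zero (1 + j5·0.04) = 1 + j0.2 → |·| ≈ 1.0198, ∠ ≈ 11.31°
zero (1 + j5·0.001) = 1 + j0.005 → |·| ≈ 1, ∠ ≈ 0.29°
pole (1 + j5·0.25) = 1 + j1.25 → |·| ≈ 1.6008, ∠ ≈ 51.34°
pole (1 + j5·0.2) = 1 + j1 → |·| ≈ 1.4142, ∠ ≈ 45.00°
|G| = 6.25e+05 · 1.0198 · 1 / (1.6008 · 1.4142) ≈ 2.8154e+05
Gain = 20 log₁₀(2.8154e+05) ≈ 108.99 dB
∠G = (11.31° + 0.29°) − (51.34° + 45.00°) = -84.74°

At ω = 4251 rad/s:
zero (1 + j4251·0.04) = 1 + j170.04 → |·| ≈ 170.04, ∠ ≈ 89.66°
zero (1 + j4251·0.001) = 1 + j4.251 → |·| ≈ 4.367, ∠ ≈ 76.76°
pole (1 + j4251·0.25) = 1 + j1062.75 → |·| ≈ 1062.8, ∠ ≈ 89.95°
pole (1 + j4251·0.2) = 1 + j850.2 → |·| ≈ 850.2, ∠ ≈ 89.93°
|G| = 6.25e+05 · 170.04 · 4.367 / (1062.8 · 850.2) ≈ 513.62
Gain = 20 log₁₀(513.62) ≈ 54.21 dB
∠G = (89.66° + 76.76°) − (89.95° + 89.93°) = -13.46°

ω = 5: 109.0 dB, -84.7°; ω = 4251: 54.2 dB, -13.5°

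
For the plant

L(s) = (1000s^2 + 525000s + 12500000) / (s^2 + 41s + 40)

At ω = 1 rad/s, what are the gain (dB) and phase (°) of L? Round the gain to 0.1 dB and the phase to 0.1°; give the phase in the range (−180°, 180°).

Substitute s = j1:
Numerator: 1000(j1)^2 + 525000(j1) + 12500000 = 12499000 + j525000
Denominator: (j1)^2 + 41(j1) + 40 = 39 + j41
|N| = √(12499000² + 525000²) ≈ 1.251e+07, ∠N ≈ 2.41°
|D| = √(39² + 41²) ≈ 56.586, ∠D ≈ 46.43°
|L| = 1.251e+07 / 56.586 ≈ 2.2108e+05
Gain = 20 log₁₀(2.2108e+05) ≈ 106.89 dB
∠L = 2.41° − 46.43° = -44.02°

106.9 dB, -44.0°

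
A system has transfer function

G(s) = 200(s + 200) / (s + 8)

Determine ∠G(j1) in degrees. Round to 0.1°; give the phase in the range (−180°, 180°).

-6.8°

At s = jω = j1:
zero (s+200): 200 + j1 → |·| = √(200²+1²) = √40001 ≈ 200, ∠ = arctan(1/200) ≈ 0.29°
pole (s+8): 8 + j1 → |·| = √(8²+1²) = √65 ≈ 8.0623, ∠ = arctan(1/8) ≈ 7.13°
∠G = 0.29° − 7.13° = -6.84°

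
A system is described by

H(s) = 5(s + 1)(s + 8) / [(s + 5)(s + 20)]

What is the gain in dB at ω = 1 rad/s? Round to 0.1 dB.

At s = jω = j1:
zero (s+1): 1 + j1 → |·| = √(1²+1²) = √2 ≈ 1.4142, ∠ = arctan(1/1) ≈ 45.00°
zero (s+8): 8 + j1 → |·| = √(8²+1²) = √65 ≈ 8.0623, ∠ = arctan(1/8) ≈ 7.13°
pole (s+5): 5 + j1 → |·| = √(5²+1²) = √26 ≈ 5.099, ∠ = arctan(1/5) ≈ 11.31°
pole (s+20): 20 + j1 → |·| = √(20²+1²) = √401 ≈ 20.025, ∠ = arctan(1/20) ≈ 2.86°
|H| = 5 · 11.402 / 102.11 ≈ 0.55832
Gain = 20 log₁₀(0.55832) ≈ -5.06 dB

-5.1 dB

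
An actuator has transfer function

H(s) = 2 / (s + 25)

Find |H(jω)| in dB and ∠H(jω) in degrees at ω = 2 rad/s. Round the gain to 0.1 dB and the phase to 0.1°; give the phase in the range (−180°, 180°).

Substitute s = j2:
Numerator: 2 = 2 + j0
Denominator: (j2) + 25 = 25 + j2
|N| = √(2² + 0²) ≈ 2, ∠N ≈ 0.00°
|D| = √(25² + 2²) ≈ 25.08, ∠D ≈ 4.57°
|H| = 2 / 25.08 ≈ 0.079745
Gain = 20 log₁₀(0.079745) ≈ -21.97 dB
∠H = 0.00° − 4.57° = -4.57°

-22.0 dB, -4.6°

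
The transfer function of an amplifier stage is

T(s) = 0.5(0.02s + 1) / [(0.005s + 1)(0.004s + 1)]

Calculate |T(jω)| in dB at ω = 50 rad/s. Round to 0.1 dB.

At ω = 50 rad/s:
zero (1 + j50·0.02) = 1 + j1 → |·| ≈ 1.4142, ∠ ≈ 45.00°
pole (1 + j50·0.005) = 1 + j0.25 → |·| ≈ 1.0308, ∠ ≈ 14.04°
pole (1 + j50·0.004) = 1 + j0.2 → |·| ≈ 1.0198, ∠ ≈ 11.31°
|T| = 0.5 · 1.4142 / (1.0308 · 1.0198) ≈ 0.67265
Gain = 20 log₁₀(0.67265) ≈ -3.44 dB

-3.4 dB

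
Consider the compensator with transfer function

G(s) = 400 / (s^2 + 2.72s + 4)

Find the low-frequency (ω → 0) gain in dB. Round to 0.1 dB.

40.0 dB

G(0) = 400 / 4 = 100
20 log₁₀(100) ≈ 40.00 dB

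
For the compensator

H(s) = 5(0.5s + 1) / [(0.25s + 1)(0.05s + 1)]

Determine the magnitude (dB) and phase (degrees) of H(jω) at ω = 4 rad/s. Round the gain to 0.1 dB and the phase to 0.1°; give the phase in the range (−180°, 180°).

17.8 dB, 7.1°

At ω = 4 rad/s:
zero (1 + j4·0.5) = 1 + j2 → |·| ≈ 2.2361, ∠ ≈ 63.43°
pole (1 + j4·0.25) = 1 + j1 → |·| ≈ 1.4142, ∠ ≈ 45.00°
pole (1 + j4·0.05) = 1 + j0.2 → |·| ≈ 1.0198, ∠ ≈ 11.31°
|H| = 5 · 2.2361 / (1.4142 · 1.0198) ≈ 7.7524
Gain = 20 log₁₀(7.7524) ≈ 17.79 dB
∠H = (63.43°) − (45.00° + 11.31°) = 7.12°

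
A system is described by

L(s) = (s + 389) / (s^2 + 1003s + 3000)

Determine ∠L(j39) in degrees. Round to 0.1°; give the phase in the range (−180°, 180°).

-82.1°

Substitute s = j39:
Numerator: (j39) + 389 = 389 + j39
Denominator: (j39)^2 + 1003(j39) + 3000 = 1479 + j39117
|N| = √(389² + 39²) ≈ 390.95, ∠N ≈ 5.73°
|D| = √(1479² + 39117²) ≈ 39145, ∠D ≈ 87.83°
∠L = 5.73° − 87.83° = -82.10°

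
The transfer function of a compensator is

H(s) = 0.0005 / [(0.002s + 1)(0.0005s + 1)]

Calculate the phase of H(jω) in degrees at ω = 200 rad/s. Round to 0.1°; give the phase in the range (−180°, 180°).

-27.5°

At ω = 200 rad/s:
pole (1 + j200·0.002) = 1 + j0.4 → |·| ≈ 1.077, ∠ ≈ 21.80°
pole (1 + j200·0.0005) = 1 + j0.1 → |·| ≈ 1.005, ∠ ≈ 5.71°
∠H = (0°) − (21.80° + 5.71°) = -27.51°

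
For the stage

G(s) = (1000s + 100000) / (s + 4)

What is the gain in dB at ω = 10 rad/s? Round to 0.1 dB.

Substitute s = j10:
Numerator: 1000(j10) + 100000 = 100000 + j10000
Denominator: (j10) + 4 = 4 + j10
|N| = √(100000² + 10000²) ≈ 1.005e+05, ∠N ≈ 5.71°
|D| = √(4² + 10²) ≈ 10.77, ∠D ≈ 68.20°
|G| = 1.005e+05 / 10.77 ≈ 9331.5
Gain = 20 log₁₀(9331.5) ≈ 79.40 dB

79.4 dB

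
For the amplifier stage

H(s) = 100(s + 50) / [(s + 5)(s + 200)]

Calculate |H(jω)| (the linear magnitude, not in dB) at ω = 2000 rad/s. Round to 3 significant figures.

0.0498

At s = jω = j2000:
zero (s+50): 50 + j2000 → |·| = √(50²+2000²) = √4002500 ≈ 2000.6, ∠ = arctan(2000/50) ≈ 88.57°
pole (s+5): 5 + j2000 → |·| = √(5²+2000²) = √4000025 ≈ 2000, ∠ = arctan(2000/5) ≈ 89.86°
pole (s+200): 200 + j2000 → |·| = √(200²+2000²) = √4040000 ≈ 2010, ∠ = arctan(2000/200) ≈ 84.29°
|H| = 100 · 2000.6 / 4.02e+06 ≈ 0.049766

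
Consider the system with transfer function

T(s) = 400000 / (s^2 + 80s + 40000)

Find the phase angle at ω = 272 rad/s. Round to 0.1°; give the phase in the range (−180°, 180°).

-147.4°

At s = jω = j272:
quadratic: (j272)² + 80·j272 + 40000 = -33984 + j21760 → |·| ≈ 40354, ∠ ≈ 147.37°
∠T = 0.00° − 147.37° = -147.37°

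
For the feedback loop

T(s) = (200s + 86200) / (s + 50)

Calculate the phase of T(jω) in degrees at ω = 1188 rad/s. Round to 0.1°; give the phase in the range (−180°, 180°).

-17.5°

Substitute s = j1188:
Numerator: 200(j1188) + 86200 = 86200 + j237600
Denominator: (j1188) + 50 = 50 + j1188
|N| = √(86200² + 237600²) ≈ 2.5275e+05, ∠N ≈ 70.06°
|D| = √(50² + 1188²) ≈ 1189.1, ∠D ≈ 87.59°
∠T = 70.06° − 87.59° = -17.53°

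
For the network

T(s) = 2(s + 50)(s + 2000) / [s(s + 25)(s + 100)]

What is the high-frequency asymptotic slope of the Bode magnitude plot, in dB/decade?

Each pole contributes −20 dB/decade at high frequency; each zero contributes +20 dB/decade.
Net: 2 zero(s) − 3 pole(s) → -20 dB/decade.

-20 dB/decade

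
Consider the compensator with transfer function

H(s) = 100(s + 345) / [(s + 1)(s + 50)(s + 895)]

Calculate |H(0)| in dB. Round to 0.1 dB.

H(0) = 100·345 / (1·50·895) ≈ 0.77095
20 log₁₀(0.77095) ≈ -2.26 dB

-2.3 dB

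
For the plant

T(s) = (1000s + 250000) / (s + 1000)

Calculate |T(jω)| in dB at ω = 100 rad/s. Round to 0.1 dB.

48.6 dB

Substitute s = j100:
Numerator: 1000(j100) + 250000 = 250000 + j100000
Denominator: (j100) + 1000 = 1000 + j100
|N| = √(250000² + 100000²) ≈ 2.6926e+05, ∠N ≈ 21.80°
|D| = √(1000² + 100²) ≈ 1005, ∠D ≈ 5.71°
|T| = 2.6926e+05 / 1005 ≈ 267.92
Gain = 20 log₁₀(267.92) ≈ 48.56 dB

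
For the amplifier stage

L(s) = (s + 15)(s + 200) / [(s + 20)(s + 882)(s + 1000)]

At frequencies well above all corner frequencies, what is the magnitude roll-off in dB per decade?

Each pole contributes −20 dB/decade at high frequency; each zero contributes +20 dB/decade.
Net: 2 zero(s) − 3 pole(s) → -20 dB/decade.

-20 dB/decade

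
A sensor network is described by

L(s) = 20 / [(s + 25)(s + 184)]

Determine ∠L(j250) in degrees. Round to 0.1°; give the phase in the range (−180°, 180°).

-137.9°

At s = jω = j250:
pole (s+25): 25 + j250 → |·| = √(25²+250²) = √63125 ≈ 251.25, ∠ = arctan(250/25) ≈ 84.29°
pole (s+184): 184 + j250 → |·| = √(184²+250²) = √96356 ≈ 310.41, ∠ = arctan(250/184) ≈ 53.65°
∠L = 0.00° − 137.94° = -137.94°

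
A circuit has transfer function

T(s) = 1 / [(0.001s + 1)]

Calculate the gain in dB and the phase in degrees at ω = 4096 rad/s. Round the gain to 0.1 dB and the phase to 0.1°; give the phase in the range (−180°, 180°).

-12.5 dB, -76.3°

At ω = 4096 rad/s:
pole (1 + j4096·0.001) = 1 + j4.096 → |·| ≈ 4.2163, ∠ ≈ 76.28°
|T| = 1 · 1 / (4.2163) ≈ 0.23717
Gain = 20 log₁₀(0.23717) ≈ -12.50 dB
∠T = (0°) − (76.28°) = -76.28°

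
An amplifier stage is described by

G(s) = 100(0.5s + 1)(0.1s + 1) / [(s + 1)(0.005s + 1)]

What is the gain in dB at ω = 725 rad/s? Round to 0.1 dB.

At ω = 725 rad/s:
zero (1 + j725·0.5) = 1 + j362.5 → |·| ≈ 362.5, ∠ ≈ 89.84°
zero (1 + j725·0.1) = 1 + j72.5 → |·| ≈ 72.507, ∠ ≈ 89.21°
pole (1 + j725·1) = 1 + j725 → |·| ≈ 725, ∠ ≈ 89.92°
pole (1 + j725·0.005) = 1 + j3.625 → |·| ≈ 3.7604, ∠ ≈ 74.58°
|G| = 100 · 362.5 · 72.507 / (725 · 3.7604) ≈ 964.09
Gain = 20 log₁₀(964.09) ≈ 59.68 dB

59.7 dB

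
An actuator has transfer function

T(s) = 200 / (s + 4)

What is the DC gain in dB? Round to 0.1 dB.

34.0 dB

T(0) = 200 / (4) = 50
20 log₁₀(50) ≈ 33.98 dB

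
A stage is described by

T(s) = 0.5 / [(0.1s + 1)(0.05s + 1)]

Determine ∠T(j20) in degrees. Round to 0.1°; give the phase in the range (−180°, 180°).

At ω = 20 rad/s:
pole (1 + j20·0.1) = 1 + j2 → |·| ≈ 2.2361, ∠ ≈ 63.43°
pole (1 + j20·0.05) = 1 + j1 → |·| ≈ 1.4142, ∠ ≈ 45.00°
∠T = (0°) − (63.43° + 45.00°) = -108.43°

-108.4°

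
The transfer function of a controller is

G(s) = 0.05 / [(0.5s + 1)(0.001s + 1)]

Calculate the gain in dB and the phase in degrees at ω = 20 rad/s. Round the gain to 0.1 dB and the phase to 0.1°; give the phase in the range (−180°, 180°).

-46.1 dB, -85.4°

At ω = 20 rad/s:
pole (1 + j20·0.5) = 1 + j10 → |·| ≈ 10.05, ∠ ≈ 84.29°
pole (1 + j20·0.001) = 1 + j0.02 → |·| ≈ 1.0002, ∠ ≈ 1.15°
|G| = 0.05 · 1 / (10.05 · 1.0002) ≈ 0.0049741
Gain = 20 log₁₀(0.0049741) ≈ -46.07 dB
∠G = (0°) − (84.29° + 1.15°) = -85.44°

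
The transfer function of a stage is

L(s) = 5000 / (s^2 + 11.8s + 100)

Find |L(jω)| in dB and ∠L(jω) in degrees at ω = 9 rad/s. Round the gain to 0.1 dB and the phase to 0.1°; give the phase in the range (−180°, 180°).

33.3 dB, -79.9°

At s = jω = j9:
quadratic: (j9)² + 11.8·j9 + 100 = 19 + j106.2 → |·| ≈ 107.89, ∠ ≈ 79.86°
|L| = 5000 / 107.89 ≈ 46.343
Gain = 20 log₁₀(46.343) ≈ 33.32 dB
∠L = 0.00° − 79.86° = -79.86°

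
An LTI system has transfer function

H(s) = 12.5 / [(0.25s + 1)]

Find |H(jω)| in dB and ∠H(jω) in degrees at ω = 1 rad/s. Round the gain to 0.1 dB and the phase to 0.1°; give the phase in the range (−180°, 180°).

21.7 dB, -14.0°

At ω = 1 rad/s:
pole (1 + j1·0.25) = 1 + j0.25 → |·| ≈ 1.0308, ∠ ≈ 14.04°
|H| = 12.5 · 1 / (1.0308) ≈ 12.127
Gain = 20 log₁₀(12.127) ≈ 21.68 dB
∠H = (0°) − (14.04°) = -14.04°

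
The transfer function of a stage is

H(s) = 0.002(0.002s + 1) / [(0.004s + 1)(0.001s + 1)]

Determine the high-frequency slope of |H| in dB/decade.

Each pole contributes −20 dB/decade at high frequency; each zero contributes +20 dB/decade.
Net: 1 zero(s) − 2 pole(s) → -20 dB/decade.

-20 dB/decade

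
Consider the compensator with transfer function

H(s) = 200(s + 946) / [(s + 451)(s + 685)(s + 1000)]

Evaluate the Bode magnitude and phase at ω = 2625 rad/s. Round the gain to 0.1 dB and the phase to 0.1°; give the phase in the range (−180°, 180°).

At s = jω = j2625:
zero (s+946): 946 + j2625 → |·| = √(946²+2625²) = √7785541 ≈ 2790.3, ∠ = arctan(2625/946) ≈ 70.18°
pole (s+451): 451 + j2625 → |·| = √(451²+2625²) = √7094026 ≈ 2663.5, ∠ = arctan(2625/451) ≈ 80.25°
pole (s+685): 685 + j2625 → |·| = √(685²+2625²) = √7359850 ≈ 2712.9, ∠ = arctan(2625/685) ≈ 75.37°
pole (s+1000): 1000 + j2625 → |·| = √(1000²+2625²) = √7890625 ≈ 2809, ∠ = arctan(2625/1000) ≈ 69.15°
|H| = 200 · 2790.3 / 2.0297e+10 ≈ 2.7495e-05
Gain = 20 log₁₀(2.7495e-05) ≈ -91.21 dB
∠H = 70.18° − 224.77° = -154.59°

-91.2 dB, -154.6°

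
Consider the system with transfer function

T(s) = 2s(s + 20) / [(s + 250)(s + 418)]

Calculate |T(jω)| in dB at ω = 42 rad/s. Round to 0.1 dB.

At s = jω = j42:
zero (s+20): 20 + j42 → |·| = √(20²+42²) = √2164 ≈ 46.519, ∠ = arctan(42/20) ≈ 64.54°
zero at origin: s = j42 → |·| = 42, ∠ = 90.00°
pole (s+250): 250 + j42 → |·| = √(250²+42²) = √64264 ≈ 253.5, ∠ = arctan(42/250) ≈ 9.54°
pole (s+418): 418 + j42 → |·| = √(418²+42²) = √176488 ≈ 420.1, ∠ = arctan(42/418) ≈ 5.74°
|T| = 2 · 1953.8 / 1.065e+05 ≈ 0.036691
Gain = 20 log₁₀(0.036691) ≈ -28.71 dB

-28.7 dB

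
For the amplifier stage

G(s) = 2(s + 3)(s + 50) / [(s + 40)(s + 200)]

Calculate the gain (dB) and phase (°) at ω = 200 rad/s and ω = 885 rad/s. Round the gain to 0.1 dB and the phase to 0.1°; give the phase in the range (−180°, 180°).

At s = jω = j200:
zero (s+3): 3 + j200 → |·| = √(3²+200²) = √40009 ≈ 200.02, ∠ = arctan(200/3) ≈ 89.14°
zero (s+50): 50 + j200 → |·| = √(50²+200²) = √42500 ≈ 206.16, ∠ = arctan(200/50) ≈ 75.96°
pole (s+40): 40 + j200 → |·| = √(40²+200²) = √41600 ≈ 203.96, ∠ = arctan(200/40) ≈ 78.69°
pole (s+200): 200 + j200 → |·| = √(200²+200²) = √80000 ≈ 282.84, ∠ = arctan(200/200) ≈ 45.00°
|G| = 2 · 41236 / 57688 ≈ 1.4296
Gain = 20 log₁₀(1.4296) ≈ 3.10 dB
∠G = 165.10° − 123.69° = 41.41°

At s = jω = j885:
zero (s+3): 3 + j885 → |·| = √(3²+885²) = √783234 ≈ 885.01, ∠ = arctan(885/3) ≈ 89.81°
zero (s+50): 50 + j885 → |·| = √(50²+885²) = √785725 ≈ 886.41, ∠ = arctan(885/50) ≈ 86.77°
pole (s+40): 40 + j885 → |·| = √(40²+885²) = √784825 ≈ 885.9, ∠ = arctan(885/40) ≈ 87.41°
pole (s+200): 200 + j885 → |·| = √(200²+885²) = √823225 ≈ 907.32, ∠ = arctan(885/200) ≈ 77.27°
|G| = 2 · 7.8448e+05 / 8.0379e+05 ≈ 1.952
Gain = 20 log₁₀(1.952) ≈ 5.81 dB
∠G = 176.58° − 164.68° = 11.90°

ω = 200: 3.1 dB, 41.4°; ω = 885: 5.8 dB, 11.9°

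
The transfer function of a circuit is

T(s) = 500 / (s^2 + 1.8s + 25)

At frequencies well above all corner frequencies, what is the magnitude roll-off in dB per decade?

-40 dB/decade

Each pole contributes −20 dB/decade at high frequency; each zero contributes +20 dB/decade.
Net: 0 zero(s) − 2 pole(s) → -40 dB/decade.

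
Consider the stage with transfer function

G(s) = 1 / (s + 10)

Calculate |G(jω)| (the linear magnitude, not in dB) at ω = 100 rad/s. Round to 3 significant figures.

0.00995

At s = jω = j100:
pole (s+10): 10 + j100 → |·| = √(10²+100²) = √10100 ≈ 100.5, ∠ = arctan(100/10) ≈ 84.29°
|G| = 1 / 100.5 ≈ 0.0099502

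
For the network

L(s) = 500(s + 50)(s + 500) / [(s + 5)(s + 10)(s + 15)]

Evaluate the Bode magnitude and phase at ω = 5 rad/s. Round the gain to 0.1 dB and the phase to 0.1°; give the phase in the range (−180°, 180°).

At s = jω = j5:
zero (s+50): 50 + j5 → |·| = √(50²+5²) = √2525 ≈ 50.249, ∠ = arctan(5/50) ≈ 5.71°
zero (s+500): 500 + j5 → |·| = √(500²+5²) = √250025 ≈ 500.02, ∠ = arctan(5/500) ≈ 0.57°
pole (s+5): 5 + j5 → |·| = √(5²+5²) = √50 ≈ 7.0711, ∠ = arctan(5/5) ≈ 45.00°
pole (s+10): 10 + j5 → |·| = √(10²+5²) = √125 ≈ 11.18, ∠ = arctan(5/10) ≈ 26.57°
pole (s+15): 15 + j5 → |·| = √(15²+5²) = √250 ≈ 15.811, ∠ = arctan(5/15) ≈ 18.43°
|L| = 500 · 25126 / 1249.9 ≈ 10051
Gain = 20 log₁₀(10051) ≈ 80.04 dB
∠L = 6.28° − 90.00° = -83.72°

80.0 dB, -83.7°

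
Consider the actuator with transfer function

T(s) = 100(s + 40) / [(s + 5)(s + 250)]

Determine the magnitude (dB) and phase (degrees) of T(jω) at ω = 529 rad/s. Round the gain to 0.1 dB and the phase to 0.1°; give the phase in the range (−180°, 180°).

-15.3 dB, -68.5°

At s = jω = j529:
zero (s+40): 40 + j529 → |·| = √(40²+529²) = √281441 ≈ 530.51, ∠ = arctan(529/40) ≈ 85.68°
pole (s+5): 5 + j529 → |·| = √(5²+529²) = √279866 ≈ 529.02, ∠ = arctan(529/5) ≈ 89.46°
pole (s+250): 250 + j529 → |·| = √(250²+529²) = √342341 ≈ 585.1, ∠ = arctan(529/250) ≈ 64.71°
|T| = 100 · 530.51 / 3.0953e+05 ≈ 0.17139
Gain = 20 log₁₀(0.17139) ≈ -15.32 dB
∠T = 85.68° − 154.17° = -68.49°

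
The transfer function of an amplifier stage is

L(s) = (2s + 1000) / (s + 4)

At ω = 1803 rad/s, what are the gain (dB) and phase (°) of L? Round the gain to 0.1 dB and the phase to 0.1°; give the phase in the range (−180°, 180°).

6.3 dB, -15.4°

Substitute s = j1803:
Numerator: 2(j1803) + 1000 = 1000 + j3606
Denominator: (j1803) + 4 = 4 + j1803
|N| = √(1000² + 3606²) ≈ 3742.1, ∠N ≈ 74.50°
|D| = √(4² + 1803²) ≈ 1803, ∠D ≈ 89.87°
|L| = 3742.1 / 1803 ≈ 2.0755
Gain = 20 log₁₀(2.0755) ≈ 6.34 dB
∠L = 74.50° − 89.87° = -15.37°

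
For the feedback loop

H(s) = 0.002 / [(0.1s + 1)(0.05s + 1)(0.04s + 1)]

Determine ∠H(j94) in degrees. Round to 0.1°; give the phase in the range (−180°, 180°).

At ω = 94 rad/s:
pole (1 + j94·0.1) = 1 + j9.4 → |·| ≈ 9.453, ∠ ≈ 83.93°
pole (1 + j94·0.05) = 1 + j4.7 → |·| ≈ 4.8052, ∠ ≈ 77.99°
pole (1 + j94·0.04) = 1 + j3.76 → |·| ≈ 3.8907, ∠ ≈ 75.11°
∠H = (0°) − (83.93° + 77.99° + 75.11°) = -237.03° ≡ 122.97° (principal value)

123.0°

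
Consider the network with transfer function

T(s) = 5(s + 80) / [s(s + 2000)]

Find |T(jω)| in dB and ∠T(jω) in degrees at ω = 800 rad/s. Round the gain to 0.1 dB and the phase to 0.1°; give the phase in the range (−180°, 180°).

-52.6 dB, -27.5°

At s = jω = j800:
zero (s+80): 80 + j800 → |·| = √(80²+800²) = √646400 ≈ 803.99, ∠ = arctan(800/80) ≈ 84.29°
pole (s+2000): 2000 + j800 → |·| = √(2000²+800²) = √4640000 ≈ 2154.1, ∠ = arctan(800/2000) ≈ 21.80°
pole at origin: |s| = 800, ∠ = 90.00° (in denominator)
|T| = 5 · 803.99 / 1.7233e+06 ≈ 0.0023327
Gain = 20 log₁₀(0.0023327) ≈ -52.64 dB
∠T = 84.29° − 111.80° = -27.51°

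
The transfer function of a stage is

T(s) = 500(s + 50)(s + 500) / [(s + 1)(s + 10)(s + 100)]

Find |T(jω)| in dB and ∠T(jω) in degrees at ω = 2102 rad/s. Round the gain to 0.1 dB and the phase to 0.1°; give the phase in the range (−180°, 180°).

At s = jω = j2102:
zero (s+50): 50 + j2102 → |·| = √(50²+2102²) = √4420904 ≈ 2102.6, ∠ = arctan(2102/50) ≈ 88.64°
zero (s+500): 500 + j2102 → |·| = √(500²+2102²) = √4668404 ≈ 2160.6, ∠ = arctan(2102/500) ≈ 76.62°
pole (s+1): 1 + j2102 → |·| = √(1²+2102²) = √4418405 ≈ 2102, ∠ = arctan(2102/1) ≈ 89.97°
pole (s+10): 10 + j2102 → |·| = √(10²+2102²) = √4418504 ≈ 2102, ∠ = arctan(2102/10) ≈ 89.73°
pole (s+100): 100 + j2102 → |·| = √(100²+2102²) = √4428404 ≈ 2104.4, ∠ = arctan(2102/100) ≈ 87.28°
|T| = 500 · 4.5429e+06 / 9.2981e+09 ≈ 0.24429
Gain = 20 log₁₀(0.24429) ≈ -12.24 dB
∠T = 165.26° − 266.98° = -101.72°

-12.2 dB, -101.7°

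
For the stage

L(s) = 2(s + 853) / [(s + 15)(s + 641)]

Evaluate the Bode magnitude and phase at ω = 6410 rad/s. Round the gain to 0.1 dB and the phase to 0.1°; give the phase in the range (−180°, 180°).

-70.1 dB, -91.7°

At s = jω = j6410:
zero (s+853): 853 + j6410 → |·| = √(853²+6410²) = √41815709 ≈ 6466.5, ∠ = arctan(6410/853) ≈ 82.42°
pole (s+15): 15 + j6410 → |·| = √(15²+6410²) = √41088325 ≈ 6410, ∠ = arctan(6410/15) ≈ 89.87°
pole (s+641): 641 + j6410 → |·| = √(641²+6410²) = √41498981 ≈ 6442, ∠ = arctan(6410/641) ≈ 84.29°
|L| = 2 · 6466.5 / 4.1293e+07 ≈ 0.0003132
Gain = 20 log₁₀(0.0003132) ≈ -70.08 dB
∠L = 82.42° − 174.16° = -91.74°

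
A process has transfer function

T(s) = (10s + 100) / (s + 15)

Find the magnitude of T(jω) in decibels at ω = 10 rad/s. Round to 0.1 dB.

Substitute s = j10:
Numerator: 10(j10) + 100 = 100 + j100
Denominator: (j10) + 15 = 15 + j10
|N| = √(100² + 100²) ≈ 141.42, ∠N ≈ 45.00°
|D| = √(15² + 10²) ≈ 18.028, ∠D ≈ 33.69°
|T| = 141.42 / 18.028 ≈ 7.8445
Gain = 20 log₁₀(7.8445) ≈ 17.89 dB

17.9 dB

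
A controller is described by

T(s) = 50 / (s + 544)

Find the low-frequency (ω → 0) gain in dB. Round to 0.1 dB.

-20.7 dB

T(0) = 50 / 544 ≈ 0.091912
20 log₁₀(0.091912) ≈ -20.73 dB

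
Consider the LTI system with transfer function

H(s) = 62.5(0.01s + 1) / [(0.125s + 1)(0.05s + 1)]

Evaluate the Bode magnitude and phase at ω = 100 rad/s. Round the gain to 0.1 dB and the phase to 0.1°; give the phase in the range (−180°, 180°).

2.8 dB, -119.1°

At ω = 100 rad/s:
zero (1 + j100·0.01) = 1 + j1 → |·| ≈ 1.4142, ∠ ≈ 45.00°
pole (1 + j100·0.125) = 1 + j12.5 → |·| ≈ 12.54, ∠ ≈ 85.43°
pole (1 + j100·0.05) = 1 + j5 → |·| ≈ 5.099, ∠ ≈ 78.69°
|H| = 62.5 · 1.4142 / (12.54 · 5.099) ≈ 1.3823
Gain = 20 log₁₀(1.3823) ≈ 2.81 dB
∠H = (45.00°) − (85.43° + 78.69°) = -119.12°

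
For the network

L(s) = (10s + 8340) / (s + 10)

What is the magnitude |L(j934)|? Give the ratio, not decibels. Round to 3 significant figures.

Substitute s = j934:
Numerator: 10(j934) + 8340 = 8340 + j9340
Denominator: (j934) + 10 = 10 + j934
|N| = √(8340² + 9340²) ≈ 12522, ∠N ≈ 48.24°
|D| = √(10² + 934²) ≈ 934.05, ∠D ≈ 89.39°
|L| = 12522 / 934.05 ≈ 13.406

13.4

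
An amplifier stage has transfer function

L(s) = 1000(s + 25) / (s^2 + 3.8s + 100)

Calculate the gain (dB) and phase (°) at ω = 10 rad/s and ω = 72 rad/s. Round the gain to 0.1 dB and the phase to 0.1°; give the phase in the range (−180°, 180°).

ω = 10: 57.0 dB, -68.2°; ω = 72: 23.5 dB, -106.1°

At s = jω = j10:
zero (s+25): 25 + j10 → |·| = √(25²+10²) = √725 ≈ 26.926, ∠ = arctan(10/25) ≈ 21.80°
quadratic: (j10)² + 3.8·j10 + 100 = 0 + j38 → |·| ≈ 38, ∠ ≈ 90.00°
|L| = 1000 · 26.926 / 38 ≈ 708.58
Gain = 20 log₁₀(708.58) ≈ 57.01 dB
∠L = 21.80° − 90.00° = -68.20°

At s = jω = j72:
zero (s+25): 25 + j72 → |·| = √(25²+72²) = √5809 ≈ 76.217, ∠ = arctan(72/25) ≈ 70.85°
quadratic: (j72)² + 3.8·j72 + 100 = -5084 + j273.6 → |·| ≈ 5091.4, ∠ ≈ 176.92°
|L| = 1000 · 76.217 / 5091.4 ≈ 14.97
Gain = 20 log₁₀(14.97) ≈ 23.50 dB
∠L = 70.85° − 176.92° = -106.07°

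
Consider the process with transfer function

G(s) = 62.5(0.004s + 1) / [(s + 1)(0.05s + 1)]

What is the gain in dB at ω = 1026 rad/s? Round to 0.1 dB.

-46.0 dB

At ω = 1026 rad/s:
zero (1 + j1026·0.004) = 1 + j4.104 → |·| ≈ 4.2241, ∠ ≈ 76.31°
pole (1 + j1026·1) = 1 + j1026 → |·| ≈ 1026, ∠ ≈ 89.94°
pole (1 + j1026·0.05) = 1 + j51.3 → |·| ≈ 51.31, ∠ ≈ 88.88°
|G| = 62.5 · 4.2241 / (1026 · 51.31) ≈ 0.0050149
Gain = 20 log₁₀(0.0050149) ≈ -45.99 dB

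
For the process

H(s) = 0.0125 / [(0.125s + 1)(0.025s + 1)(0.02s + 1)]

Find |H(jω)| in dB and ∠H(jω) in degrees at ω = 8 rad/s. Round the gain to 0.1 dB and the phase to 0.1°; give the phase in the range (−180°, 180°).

-41.4 dB, -65.4°

At ω = 8 rad/s:
pole (1 + j8·0.125) = 1 + j1 → |·| ≈ 1.4142, ∠ ≈ 45.00°
pole (1 + j8·0.025) = 1 + j0.2 → |·| ≈ 1.0198, ∠ ≈ 11.31°
pole (1 + j8·0.02) = 1 + j0.16 → |·| ≈ 1.0127, ∠ ≈ 9.09°
|H| = 0.0125 · 1 / (1.4142 · 1.0198 · 1.0127) ≈ 0.0085586
Gain = 20 log₁₀(0.0085586) ≈ -41.35 dB
∠H = (0°) − (45.00° + 11.31° + 9.09°) = -65.40°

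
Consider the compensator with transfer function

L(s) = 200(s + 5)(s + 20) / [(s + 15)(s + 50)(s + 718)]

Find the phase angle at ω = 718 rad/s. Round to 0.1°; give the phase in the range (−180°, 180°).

-41.8°

At s = jω = j718:
zero (s+5): 5 + j718 → |·| = √(5²+718²) = √515549 ≈ 718.02, ∠ = arctan(718/5) ≈ 89.60°
zero (s+20): 20 + j718 → |·| = √(20²+718²) = √515924 ≈ 718.28, ∠ = arctan(718/20) ≈ 88.40°
pole (s+15): 15 + j718 → |·| = √(15²+718²) = √515749 ≈ 718.16, ∠ = arctan(718/15) ≈ 88.80°
pole (s+50): 50 + j718 → |·| = √(50²+718²) = √518024 ≈ 719.74, ∠ = arctan(718/50) ≈ 86.02°
pole (s+718): 718 + j718 → |·| = √(718²+718²) = √1031048 ≈ 1015.4, ∠ = arctan(718/718) ≈ 45.00°
∠L = 178.00° − 219.82° = -41.82°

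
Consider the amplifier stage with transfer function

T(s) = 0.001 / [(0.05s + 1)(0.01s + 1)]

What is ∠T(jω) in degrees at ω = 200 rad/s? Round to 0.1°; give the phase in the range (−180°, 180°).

At ω = 200 rad/s:
pole (1 + j200·0.05) = 1 + j10 → |·| ≈ 10.05, ∠ ≈ 84.29°
pole (1 + j200·0.01) = 1 + j2 → |·| ≈ 2.2361, ∠ ≈ 63.43°
∠T = (0°) − (84.29° + 63.43°) = -147.72°

-147.7°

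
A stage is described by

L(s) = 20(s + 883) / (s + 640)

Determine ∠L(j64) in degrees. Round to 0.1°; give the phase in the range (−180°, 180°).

At s = jω = j64:
zero (s+883): 883 + j64 → |·| = √(883²+64²) = √783785 ≈ 885.32, ∠ = arctan(64/883) ≈ 4.15°
pole (s+640): 640 + j64 → |·| = √(640²+64²) = √413696 ≈ 643.19, ∠ = arctan(64/640) ≈ 5.71°
∠L = 4.15° − 5.71° = -1.56°

-1.6°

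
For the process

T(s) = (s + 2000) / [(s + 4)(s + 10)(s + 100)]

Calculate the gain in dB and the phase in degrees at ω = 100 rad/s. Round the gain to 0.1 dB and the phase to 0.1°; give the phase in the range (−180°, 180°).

-57.0 dB, 145.9°

At s = jω = j100:
zero (s+2000): 2000 + j100 → |·| = √(2000²+100²) = √4010000 ≈ 2002.5, ∠ = arctan(100/2000) ≈ 2.86°
pole (s+4): 4 + j100 → |·| = √(4²+100²) = √10016 ≈ 100.08, ∠ = arctan(100/4) ≈ 87.71°
pole (s+10): 10 + j100 → |·| = √(10²+100²) = √10100 ≈ 100.5, ∠ = arctan(100/10) ≈ 84.29°
pole (s+100): 100 + j100 → |·| = √(100²+100²) = √20000 ≈ 141.42, ∠ = arctan(100/100) ≈ 45.00°
|T| = 1 · 2002.5 / 1.4224e+06 ≈ 0.0014078
Gain = 20 log₁₀(0.0014078) ≈ -57.03 dB
∠T = 2.86° − 217.00° = -214.14° ≡ 145.86° (principal value)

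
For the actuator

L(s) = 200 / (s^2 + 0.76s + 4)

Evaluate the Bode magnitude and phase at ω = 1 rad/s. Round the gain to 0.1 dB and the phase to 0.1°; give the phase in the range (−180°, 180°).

36.2 dB, -14.2°

At s = jω = j1:
quadratic: (j1)² + 0.76·j1 + 4 = 3 + j0.76 → |·| ≈ 3.0948, ∠ ≈ 14.22°
|L| = 200 / 3.0948 ≈ 64.625
Gain = 20 log₁₀(64.625) ≈ 36.21 dB
∠L = 0.00° − 14.22° = -14.22°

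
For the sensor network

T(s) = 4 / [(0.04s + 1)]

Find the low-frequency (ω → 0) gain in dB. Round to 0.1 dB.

T(0) = 4 · 1 / 1 = 4
20 log₁₀(4) ≈ 12.04 dB

12.0 dB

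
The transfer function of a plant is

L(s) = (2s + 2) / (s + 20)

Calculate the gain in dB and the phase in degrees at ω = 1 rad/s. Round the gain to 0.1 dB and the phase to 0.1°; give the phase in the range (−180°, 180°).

Substitute s = j1:
Numerator: 2(j1) + 2 = 2 + j2
Denominator: (j1) + 20 = 20 + j1
|N| = √(2² + 2²) ≈ 2.8284, ∠N ≈ 45.00°
|D| = √(20² + 1²) ≈ 20.025, ∠D ≈ 2.86°
|L| = 2.8284 / 20.025 ≈ 0.14124
Gain = 20 log₁₀(0.14124) ≈ -17.00 dB
∠L = 45.00° − 2.86° = 42.14°

-17.0 dB, 42.1°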